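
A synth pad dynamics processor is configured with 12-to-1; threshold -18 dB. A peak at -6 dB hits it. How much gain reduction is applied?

-6 dB exceeds the threshold by 12 dB.
After 12:1 compression the overshoot becomes 12/12 = 1 dB.
GR = overshoot in − overshoot out = 12 − 1 = 11 dB.

11 dB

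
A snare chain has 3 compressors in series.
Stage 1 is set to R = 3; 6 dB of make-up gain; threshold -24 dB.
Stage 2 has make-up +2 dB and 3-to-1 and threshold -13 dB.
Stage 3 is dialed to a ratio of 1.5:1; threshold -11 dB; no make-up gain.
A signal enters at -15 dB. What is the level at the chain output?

-13 dB

Stage 1: overshoot 9 dB → 9/3 = 3 dB → -21 dB; +6 dB make-up → -15 dB.
Stage 2: -15 dB is at or below the -13 dB threshold — no compression; make-up brings it to -13 dB.
Stage 3: -13 dB ≤ -11 dB, so stage 3 doesn't engage; output -13 dB.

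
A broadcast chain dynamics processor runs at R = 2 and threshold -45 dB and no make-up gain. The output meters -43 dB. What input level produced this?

The compressed level sits -43 − (-45) = 2 dB over threshold.
Undo the ratio: input overshoot = 2 × 2 = 4 dB, giving input = -41 dB.

-41 dB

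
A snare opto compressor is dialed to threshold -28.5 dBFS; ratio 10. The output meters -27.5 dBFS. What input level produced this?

That's 1 dB above the -28.5 dBFS threshold.
Undo the ratio: input overshoot = 1 × 10 = 10 dB, giving input = -18.5 dBFS.

-18.5 dBFS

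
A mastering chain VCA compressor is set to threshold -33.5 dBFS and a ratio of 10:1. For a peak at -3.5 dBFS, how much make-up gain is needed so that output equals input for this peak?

27 dB

The peak compresses to -33.5 + 30/10 = -30.5 dBFS.
To reach -3.5 dBFS requires -3.5 − (-30.5) = 27 dB of make-up.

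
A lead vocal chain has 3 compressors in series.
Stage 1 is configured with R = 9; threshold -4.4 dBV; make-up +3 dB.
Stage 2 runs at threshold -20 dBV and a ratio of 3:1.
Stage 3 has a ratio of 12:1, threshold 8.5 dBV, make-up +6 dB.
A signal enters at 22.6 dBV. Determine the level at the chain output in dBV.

-6.8 dBV

Stage 1: 27 dB above -4.4 dBV, reduced 9:1 to 3 dB above → -1.4 dBV; +3 dB make-up → 1.6 dBV.
Stage 2: 1.6 dBV is 21.6 dB over -20 dBV; at 3:1 that becomes 7.2 dB over, giving -12.8 dBV.
Stage 3: below threshold (-12.8 ≤ 8.5); passes unchanged; make-up brings it to -6.8 dBV.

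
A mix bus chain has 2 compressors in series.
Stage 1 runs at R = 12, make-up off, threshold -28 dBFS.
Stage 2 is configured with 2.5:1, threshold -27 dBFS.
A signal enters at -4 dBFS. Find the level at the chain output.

Stage 1: 24 dB above -28 dBFS, reduced 12:1 to 2 dB above → -26 dBFS.
Stage 2: -26 dBFS is 1 dB over -27 dBFS; at 2.5:1 that becomes 0.4 dB over, giving -26.6 dBFS.

-26.6 dBFS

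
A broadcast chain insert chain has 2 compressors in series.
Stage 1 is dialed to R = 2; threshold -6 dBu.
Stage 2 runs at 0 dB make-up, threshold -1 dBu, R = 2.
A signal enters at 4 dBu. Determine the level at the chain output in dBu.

-1 dBu

Stage 1: overshoot 10 dB → 10/2 = 5 dB → -1 dBu.
Stage 2: -1 dBu is at or below the -1 dBu threshold — no compression; output -1 dBu.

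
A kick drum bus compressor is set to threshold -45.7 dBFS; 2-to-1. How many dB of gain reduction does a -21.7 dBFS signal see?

12 dB

-21.7 dBFS exceeds the threshold by 24 dB.
At 2:1, output sits 24/2 = 12 dB above threshold.
Gain reduction = 24 − 12 = 12 dB.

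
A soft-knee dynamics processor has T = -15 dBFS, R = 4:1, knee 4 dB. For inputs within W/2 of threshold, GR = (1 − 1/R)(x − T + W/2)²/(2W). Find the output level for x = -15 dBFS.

x − T + W/2 = -15 − (-15) + 2 = 2.
GR = (1 − 1/4) × 2² / 8 = 0.75 × 4 / 8 = 0.375 dB.
Output = -15 − 0.375 = -15.375 dBFS.

-15.375 dBFS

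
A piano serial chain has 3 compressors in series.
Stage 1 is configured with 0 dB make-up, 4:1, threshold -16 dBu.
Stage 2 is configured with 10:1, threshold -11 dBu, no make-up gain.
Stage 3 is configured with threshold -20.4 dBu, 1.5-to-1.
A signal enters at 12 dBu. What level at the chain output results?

-14 dBu

Stage 1: overshoot 28 dB → 28/4 = 7 dB → -9 dBu.
Stage 2: 2 dB above -11 dBu, reduced 10:1 to 0.2 dB above → -10.8 dBu.
Stage 3: -10.8 dBu is 9.6 dB over -20.4 dBu; at 1.5:1 that becomes 6.4 dB over, giving -14 dBu.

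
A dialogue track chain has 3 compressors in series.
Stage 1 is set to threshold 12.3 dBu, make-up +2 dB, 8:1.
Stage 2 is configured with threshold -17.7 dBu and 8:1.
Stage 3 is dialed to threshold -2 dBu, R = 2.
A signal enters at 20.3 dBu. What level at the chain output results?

Stage 1: 8 dB above 12.3 dBu, reduced 8:1 to 1 dB above → 13.3 dBu; +2 dB make-up → 15.3 dBu.
Stage 2: overshoot 33 dB → 33/8 = 4.125 dB → -13.575 dBu.
Stage 3: below threshold (-13.575 ≤ -2); passes unchanged; output -13.575 dBu.

-13.575 dBu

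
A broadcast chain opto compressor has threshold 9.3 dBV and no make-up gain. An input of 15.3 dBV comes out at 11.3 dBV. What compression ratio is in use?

Input overshoot = 15.3 − 9.3 = 6 dB; output overshoot = 11.3 − 9.3 = 2 dB.
Ratio = 6 / 2 = 3.

3:1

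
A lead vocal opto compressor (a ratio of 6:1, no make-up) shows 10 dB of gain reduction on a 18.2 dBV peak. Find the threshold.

Input is 12 dB above T (since output overshoot × R = input overshoot: (8.2 − T)·6 = 18.2 − T gives T = 6.2 dBV).
Check: 6.2 + (18.2 − 6.2)/6 = 6.2 + 2 = 8.2 dBV. ✓

6.2 dBV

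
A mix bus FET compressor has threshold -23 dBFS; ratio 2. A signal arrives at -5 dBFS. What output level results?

-5 dBFS sits 18 dB over threshold.
At 2:1 the overshoot is divided by 2, leaving 9 dB above threshold.
That puts the output at -14 dBFS.

-14 dBFS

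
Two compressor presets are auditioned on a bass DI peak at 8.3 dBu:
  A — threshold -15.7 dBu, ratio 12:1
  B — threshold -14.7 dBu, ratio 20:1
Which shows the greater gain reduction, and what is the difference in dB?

A: 24 dB over, compressed to 2 dB over, so 22 dB of GR.
B: 23 dB over, compressed to 1.15 dB over, so 21.85 dB of GR.
A applies 0.15 dB more gain reduction.

A, by 0.15 dB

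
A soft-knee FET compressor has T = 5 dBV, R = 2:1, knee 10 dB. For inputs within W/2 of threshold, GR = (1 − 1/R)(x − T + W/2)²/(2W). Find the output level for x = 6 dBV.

x − T + W/2 = 6 − 5 + 5 = 6.
GR = (1 − 1/2) × 6² / 20 = 0.5 × 36 / 20 = 0.9 dB.
Output = 6 − 0.9 = 5.1 dBV.

5.1 dBV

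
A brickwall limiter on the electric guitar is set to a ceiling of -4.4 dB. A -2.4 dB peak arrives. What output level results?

At ∞:1, everything above -4.4 dB is held at the ceiling.

-4.4 dB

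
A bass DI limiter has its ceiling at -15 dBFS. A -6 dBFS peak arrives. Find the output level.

-15 dBFS

The limiter clamps the peak to its -15 dBFS ceiling.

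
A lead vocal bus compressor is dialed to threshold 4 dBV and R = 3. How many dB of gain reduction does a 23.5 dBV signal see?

13 dB

23.5 dBV exceeds the threshold by 19.5 dB.
A 3:1 ratio leaves 6.5 dB of that excess.
GR = overshoot in − overshoot out = 19.5 − 6.5 = 13 dB.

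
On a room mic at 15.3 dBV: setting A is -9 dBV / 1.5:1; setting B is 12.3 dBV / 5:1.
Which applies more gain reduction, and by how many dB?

A: overshoot 24.3 dB → output overshoot 16.2 dB → GR 8.1 dB.
B: overshoot 3 dB → output overshoot 0.6 dB → GR 2.4 dB.
Difference: 5.7 dB in favour of A.

A, by 5.7 dB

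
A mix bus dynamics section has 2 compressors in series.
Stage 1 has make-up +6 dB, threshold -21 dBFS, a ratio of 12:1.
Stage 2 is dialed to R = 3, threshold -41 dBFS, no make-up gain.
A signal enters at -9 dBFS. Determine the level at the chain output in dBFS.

-32 dBFS

Stage 1: -9 dBFS is 12 dB over -21 dBFS; at 12:1 that becomes 1 dB over, giving -20 dBFS; +6 dB make-up → -14 dBFS.
Stage 2: -14 dBFS is 27 dB over -41 dBFS; at 3:1 that becomes 9 dB over, giving -32 dBFS.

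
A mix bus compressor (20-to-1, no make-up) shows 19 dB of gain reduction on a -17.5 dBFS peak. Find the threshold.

Input is 20 dB above T (since output overshoot × R = input overshoot: (-36.5 − T)·20 = -17.5 − T gives T = -37.5 dBFS).
Check: -37.5 + (-17.5 − (-37.5))/20 = -37.5 + 1 = -36.5 dBFS. ✓

-37.5 dBFS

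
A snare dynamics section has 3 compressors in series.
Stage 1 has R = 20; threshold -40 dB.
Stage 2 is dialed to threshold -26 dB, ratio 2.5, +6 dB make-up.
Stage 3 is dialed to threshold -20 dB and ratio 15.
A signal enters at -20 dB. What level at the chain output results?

Stage 1: 20 dB above -40 dB, reduced 20:1 to 1 dB above → -39 dB.
Stage 2: -39 dB is at or below the -26 dB threshold — no compression; make-up brings it to -33 dB.
Stage 3: below threshold (-33 ≤ -20); passes unchanged; output -33 dB.

-33 dB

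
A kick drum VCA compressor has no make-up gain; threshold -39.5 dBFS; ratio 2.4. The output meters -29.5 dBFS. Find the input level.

That's 10 dB above the -39.5 dBFS threshold.
Before 2.4:1 compression the overshoot was 10 × 2.4 = 24 dB, so input = -39.5 + 24 = -15.5 dBFS.

-15.5 dBFS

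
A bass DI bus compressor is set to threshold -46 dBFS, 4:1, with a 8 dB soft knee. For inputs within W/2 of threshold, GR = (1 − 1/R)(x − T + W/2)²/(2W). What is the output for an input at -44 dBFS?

-45.6875 dBFS

x − T + W/2 = -44 − (-46) + 4 = 6.
GR = (1 − 1/4) × 6² / 16 = 0.75 × 36 / 16 = 1.6875 dB.
Output = -44 − 1.6875 = -45.6875 dBFS.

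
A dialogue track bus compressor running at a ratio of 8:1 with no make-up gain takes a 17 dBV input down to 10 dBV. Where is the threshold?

9 dBV

Let T be the threshold. Output overshoot = (input overshoot)/R, so 10 − T = (17 − T)/8.
8·(10 − T) = 17 − T → 7·T = 80 − 17 = 63.
T = 63/7 = 9 dBV.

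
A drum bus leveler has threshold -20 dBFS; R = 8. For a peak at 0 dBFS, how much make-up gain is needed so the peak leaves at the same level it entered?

17.5 dB

The peak compresses to -20 + 20/8 = -17.5 dBFS.
To reach 0 dBFS requires 0 − (-17.5) = 17.5 dB of make-up.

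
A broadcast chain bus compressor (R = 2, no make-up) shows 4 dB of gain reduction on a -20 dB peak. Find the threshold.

-28 dB

Let T be the threshold. Output overshoot = (input overshoot)/R, so -24 − T = (-20 − T)/2.
2·(-24 − T) = -20 − T → 1·T = -48 − (-20) = -28.
T = -28/1 = -28 dB.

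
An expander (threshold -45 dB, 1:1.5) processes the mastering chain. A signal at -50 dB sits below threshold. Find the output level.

Undershoot = (-45) − (-50) = 5 dB.
At 1:1.5, that expands to 7.5 dB under threshold.
Output = -45 − 7.5 = -52.5 dB.

-52.5 dB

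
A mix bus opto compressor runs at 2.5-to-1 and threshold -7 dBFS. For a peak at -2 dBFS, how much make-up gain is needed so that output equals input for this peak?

3 dB

The peak compresses to -7 + 5/2.5 = -5 dBFS.
To reach -2 dBFS requires -2 − (-5) = 3 dB of make-up.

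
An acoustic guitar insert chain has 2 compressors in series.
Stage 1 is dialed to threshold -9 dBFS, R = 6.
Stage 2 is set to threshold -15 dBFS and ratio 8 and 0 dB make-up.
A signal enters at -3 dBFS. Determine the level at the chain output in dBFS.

-14.125 dBFS

Stage 1: -3 dBFS is 6 dB over -9 dBFS; at 6:1 that becomes 1 dB over, giving -8 dBFS.
Stage 2: overshoot 7 dB → 7/8 = 0.875 dB → -14.125 dBFS.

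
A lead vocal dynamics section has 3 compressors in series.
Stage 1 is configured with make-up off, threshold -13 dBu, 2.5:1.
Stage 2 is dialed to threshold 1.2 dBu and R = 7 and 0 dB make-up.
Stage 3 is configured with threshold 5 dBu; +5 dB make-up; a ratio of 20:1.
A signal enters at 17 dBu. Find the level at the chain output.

4 dBu

Stage 1: overshoot 30 dB → 30/2.5 = 12 dB → -1 dBu.
Stage 2: -1 dBu ≤ 1.2 dBu, so stage 2 doesn't engage; output -1 dBu.
Stage 3: -1 dBu is at or below the 5 dBu threshold — no compression; make-up brings it to 4 dBu.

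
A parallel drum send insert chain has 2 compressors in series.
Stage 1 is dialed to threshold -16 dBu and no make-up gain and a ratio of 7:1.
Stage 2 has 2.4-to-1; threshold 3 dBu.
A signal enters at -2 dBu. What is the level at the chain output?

-14 dBu

Stage 1: -2 dBu is 14 dB over -16 dBu; at 7:1 that becomes 2 dB over, giving -14 dBu.
Stage 2: -14 dBu is at or below the 3 dBu threshold — no compression; output -14 dBu.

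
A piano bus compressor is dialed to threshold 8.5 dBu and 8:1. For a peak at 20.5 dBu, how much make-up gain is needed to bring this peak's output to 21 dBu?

The peak compresses to 8.5 + 12/8 = 10 dBu.
To reach 21 dBu requires 21 − 10 = 11 dB of make-up.

11 dB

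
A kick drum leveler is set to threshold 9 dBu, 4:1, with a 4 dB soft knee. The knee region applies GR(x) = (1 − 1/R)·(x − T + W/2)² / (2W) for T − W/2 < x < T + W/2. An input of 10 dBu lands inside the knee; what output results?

x − T + W/2 = 10 − 9 + 2 = 3.
GR = (1 − 1/4) × 3² / 8 = 0.75 × 9 / 8 = 0.84375 dB.
Output = 10 − 0.84375 = 9.15625 dBu.

9.15625 dBu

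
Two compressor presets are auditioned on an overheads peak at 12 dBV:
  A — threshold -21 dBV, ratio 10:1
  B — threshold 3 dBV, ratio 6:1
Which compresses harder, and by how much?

A: 33 dB over, compressed to 3.3 dB over, so 29.7 dB of GR.
B: 9 dB over, compressed to 1.5 dB over, so 7.5 dB of GR.
A applies 22.2 dB more gain reduction.

A, by 22.2 dB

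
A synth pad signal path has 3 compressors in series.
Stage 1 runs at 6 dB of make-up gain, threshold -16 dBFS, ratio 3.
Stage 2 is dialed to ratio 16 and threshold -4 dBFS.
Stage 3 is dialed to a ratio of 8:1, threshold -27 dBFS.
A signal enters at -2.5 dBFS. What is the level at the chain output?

Stage 1: -2.5 dBFS is 13.5 dB over -16 dBFS; at 3:1 that becomes 4.5 dB over, giving -11.5 dBFS; +6 dB make-up → -5.5 dBFS.
Stage 2: below threshold (-5.5 ≤ -4); passes unchanged; output -5.5 dBFS.
Stage 3: 21.5 dB above -27 dBFS, reduced 8:1 to 2.6875 dB above → -24.3125 dBFS.

-24.3125 dBFS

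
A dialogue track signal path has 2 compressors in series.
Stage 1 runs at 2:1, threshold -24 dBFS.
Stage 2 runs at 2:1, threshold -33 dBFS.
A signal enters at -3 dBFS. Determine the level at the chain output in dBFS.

Stage 1: overshoot 21 dB → 21/2 = 10.5 dB → -13.5 dBFS.
Stage 2: 19.5 dB above -33 dBFS, reduced 2:1 to 9.75 dB above → -23.25 dBFS.

-23.25 dBFS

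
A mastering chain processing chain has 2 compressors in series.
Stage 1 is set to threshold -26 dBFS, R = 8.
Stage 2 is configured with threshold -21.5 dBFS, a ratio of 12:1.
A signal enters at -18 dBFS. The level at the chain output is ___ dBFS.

Stage 1: -18 dBFS is 8 dB over -26 dBFS; at 8:1 that becomes 1 dB over, giving -25 dBFS.
Stage 2: below threshold (-25 ≤ -21.5); passes unchanged; output -25 dBFS.

-25 dBFS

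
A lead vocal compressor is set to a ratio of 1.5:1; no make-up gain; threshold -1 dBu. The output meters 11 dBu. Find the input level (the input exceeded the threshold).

The compressed level sits 11 − (-1) = 12 dB over threshold.
Before 1.5:1 compression the overshoot was 12 × 1.5 = 18 dB, so input = -1 + 18 = 17 dBu.

17 dBu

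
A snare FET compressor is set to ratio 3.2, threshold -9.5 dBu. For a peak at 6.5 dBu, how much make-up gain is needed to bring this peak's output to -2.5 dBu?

Overshoot 16 dB → 16/3.2 = 5 dB after compression, so the compressed level is -9.5 + 5 = -4.5 dBu.
Make-up = target − compressed = -2.5 − (-4.5) = 2 dB.

2 dB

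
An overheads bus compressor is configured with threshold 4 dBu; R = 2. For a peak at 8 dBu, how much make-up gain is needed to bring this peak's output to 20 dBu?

14 dB

Overshoot 4 dB → 4/2 = 2 dB after compression, so the compressed level is 4 + 2 = 6 dBu.
Make-up = target − compressed = 20 − 6 = 14 dB.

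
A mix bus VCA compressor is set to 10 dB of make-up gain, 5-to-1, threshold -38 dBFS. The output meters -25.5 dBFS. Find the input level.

-25.5 dBFS

Stripping the +10 dB make-up gives -35.5 dBFS at the gain stage.
Post-compression overshoot = -35.5 − (-38) = 2.5 dB.
Undo the ratio: input overshoot = 2.5 × 5 = 12.5 dB, giving input = -25.5 dBFS.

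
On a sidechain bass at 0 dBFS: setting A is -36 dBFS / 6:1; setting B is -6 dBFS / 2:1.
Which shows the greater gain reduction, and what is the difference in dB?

A, by 27 dB

A: overshoot 36 dB → output overshoot 6 dB → GR 30 dB.
B: overshoot 6 dB → output overshoot 3 dB → GR 3 dB.
Difference: 27 dB in favour of A.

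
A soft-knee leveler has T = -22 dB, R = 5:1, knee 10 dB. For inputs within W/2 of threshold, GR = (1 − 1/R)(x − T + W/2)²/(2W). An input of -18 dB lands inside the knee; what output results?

-21.24 dB

x − T + W/2 = -18 − (-22) + 5 = 9.
GR = (1 − 1/5) × 9² / 20 = 0.8 × 81 / 20 = 3.24 dB.
Output = -18 − 3.24 = -21.24 dB.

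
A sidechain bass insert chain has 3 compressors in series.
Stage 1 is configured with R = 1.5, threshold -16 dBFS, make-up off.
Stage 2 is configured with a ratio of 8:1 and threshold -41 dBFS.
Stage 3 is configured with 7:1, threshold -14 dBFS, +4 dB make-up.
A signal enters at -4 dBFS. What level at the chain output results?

Stage 1: overshoot 12 dB → 12/1.5 = 8 dB → -8 dBFS.
Stage 2: -8 dBFS is 33 dB over -41 dBFS; at 8:1 that becomes 4.125 dB over, giving -36.875 dBFS.
Stage 3: -36.875 dBFS is at or below the -14 dBFS threshold — no compression; make-up brings it to -32.875 dBFS.

-32.875 dBFS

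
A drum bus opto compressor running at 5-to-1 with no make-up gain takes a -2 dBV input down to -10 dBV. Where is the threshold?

Gain reduction = -2 − (-10) = 8 dB; output overshoot = GR / (R − 1) = 8 / 4 = 2 dB.
Threshold = output − output overshoot = -10 − 2 = -12 dBV.

-12 dBV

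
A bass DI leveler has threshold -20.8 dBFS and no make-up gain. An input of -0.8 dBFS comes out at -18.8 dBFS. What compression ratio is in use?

10:1

Input overshoot = -0.8 − (-20.8) = 20 dB; output overshoot = -18.8 − (-20.8) = 2 dB.
Ratio = 20 / 2 = 10.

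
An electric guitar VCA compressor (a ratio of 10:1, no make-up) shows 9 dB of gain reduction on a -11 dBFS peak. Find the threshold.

Input is 10 dB above T (since output overshoot × R = input overshoot: (-20 − T)·10 = -11 − T gives T = -21 dBFS).
Check: -21 + (-11 − (-21))/10 = -21 + 1 = -20 dBFS. ✓

-21 dBFS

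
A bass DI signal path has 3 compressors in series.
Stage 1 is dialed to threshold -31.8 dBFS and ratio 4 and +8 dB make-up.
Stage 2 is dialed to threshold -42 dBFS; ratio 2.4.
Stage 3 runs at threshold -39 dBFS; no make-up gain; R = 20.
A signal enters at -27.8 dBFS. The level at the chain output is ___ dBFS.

-38.75 dBFS

Stage 1: -27.8 dBFS is 4 dB over -31.8 dBFS; at 4:1 that becomes 1 dB over, giving -30.8 dBFS; +8 dB make-up → -22.8 dBFS.
Stage 2: -22.8 dBFS is 19.2 dB over -42 dBFS; at 2.4:1 that becomes 8 dB over, giving -34 dBFS.
Stage 3: -34 dBFS is 5 dB over -39 dBFS; at 20:1 that becomes 0.25 dB over, giving -38.75 dBFS.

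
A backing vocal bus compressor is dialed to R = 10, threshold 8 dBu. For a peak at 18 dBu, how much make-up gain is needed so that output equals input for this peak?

9 dB

Without make-up, output = threshold + overshoot/10 = 8 + 1 = 9 dBu.
Gap to target: 9 dB.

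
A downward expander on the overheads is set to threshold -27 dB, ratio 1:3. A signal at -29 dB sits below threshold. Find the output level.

Below threshold, a 1:3 expander applies gain = (3−1)×(T − x) of attenuation.
(3−1) × 2 = 4 dB, so output = -29 − 4 = -33 dB.

-33 dB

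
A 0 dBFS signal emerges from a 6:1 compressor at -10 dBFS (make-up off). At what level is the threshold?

Gain reduction = 0 − (-10) = 10 dB; output overshoot = GR / (R − 1) = 10 / 5 = 2 dB.
Threshold = output − output overshoot = -10 − 2 = -12 dBFS.

-12 dBFS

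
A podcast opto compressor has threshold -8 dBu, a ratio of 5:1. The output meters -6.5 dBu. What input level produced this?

-0.5 dBu

Post-compression overshoot = -6.5 − (-8) = 1.5 dB.
Undo the ratio: input overshoot = 1.5 × 5 = 7.5 dB, giving input = -0.5 dBu.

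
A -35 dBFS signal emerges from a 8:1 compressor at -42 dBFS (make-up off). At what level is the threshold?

-43 dBFS

Input is 8 dB above T (since output overshoot × R = input overshoot: (-42 − T)·8 = -35 − T gives T = -43 dBFS).
Check: -43 + (-35 − (-43))/8 = -43 + 1 = -42 dBFS. ✓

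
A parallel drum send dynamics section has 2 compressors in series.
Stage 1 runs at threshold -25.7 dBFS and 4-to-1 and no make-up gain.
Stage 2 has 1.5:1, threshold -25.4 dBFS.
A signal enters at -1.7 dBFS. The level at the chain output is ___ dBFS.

Stage 1: overshoot 24 dB → 24/4 = 6 dB → -19.7 dBFS.
Stage 2: 5.7 dB above -25.4 dBFS, reduced 1.5:1 to 3.8 dB above → -21.6 dBFS.

-21.6 dBFS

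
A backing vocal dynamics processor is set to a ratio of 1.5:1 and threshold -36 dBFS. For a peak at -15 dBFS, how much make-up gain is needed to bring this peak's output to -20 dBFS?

2 dB

Without make-up, output = threshold + overshoot/1.5 = -36 + 14 = -22 dBFS.
Gap to target: 2 dB.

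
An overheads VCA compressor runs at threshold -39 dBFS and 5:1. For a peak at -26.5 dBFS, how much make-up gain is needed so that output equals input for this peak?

10 dB

The peak compresses to -39 + 12.5/5 = -36.5 dBFS.
To reach -26.5 dBFS requires -26.5 − (-36.5) = 10 dB of make-up.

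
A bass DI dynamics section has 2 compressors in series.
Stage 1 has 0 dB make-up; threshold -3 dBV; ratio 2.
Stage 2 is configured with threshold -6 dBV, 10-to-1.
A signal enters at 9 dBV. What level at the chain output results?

Stage 1: 9 dBV is 12 dB over -3 dBV; at 2:1 that becomes 6 dB over, giving 3 dBV.
Stage 2: overshoot 9 dB → 9/10 = 0.9 dB → -5.1 dBV.

-5.1 dBV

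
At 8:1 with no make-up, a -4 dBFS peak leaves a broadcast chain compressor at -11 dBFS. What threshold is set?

Gain reduction = -4 − (-11) = 7 dB; output overshoot = GR / (R − 1) = 7 / 7 = 1 dB.
Threshold = output − output overshoot = -11 − 1 = -12 dBFS.

-12 dBFS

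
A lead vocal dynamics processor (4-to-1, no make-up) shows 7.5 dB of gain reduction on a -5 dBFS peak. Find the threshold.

Input is 10 dB above T (since output overshoot × R = input overshoot: (-12.5 − T)·4 = -5 − T gives T = -15 dBFS).
Check: -15 + (-5 − (-15))/4 = -15 + 2.5 = -12.5 dBFS. ✓

-15 dBFS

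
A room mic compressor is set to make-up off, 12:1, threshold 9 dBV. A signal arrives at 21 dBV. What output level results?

10 dBV

21 dBV sits 12 dB over threshold.
At 12:1 the overshoot is divided by 12, leaving 1 dB above threshold.
So the level is 9 + 1 = 10 dBV.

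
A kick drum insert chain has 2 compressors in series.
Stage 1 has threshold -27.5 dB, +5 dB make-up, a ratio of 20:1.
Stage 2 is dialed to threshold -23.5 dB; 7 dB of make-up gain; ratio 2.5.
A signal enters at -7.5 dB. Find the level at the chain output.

-15.7 dB

Stage 1: overshoot 20 dB → 20/20 = 1 dB → -26.5 dB; +5 dB make-up → -21.5 dB.
Stage 2: 2 dB above -23.5 dB, reduced 2.5:1 to 0.8 dB above → -22.7 dB; +7 dB make-up → -15.7 dB.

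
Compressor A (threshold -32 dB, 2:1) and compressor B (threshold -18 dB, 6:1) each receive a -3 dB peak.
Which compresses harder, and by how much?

A, by 2 dB

A: 29 dB over, compressed to 14.5 dB over, so 14.5 dB of GR.
B: 15 dB over, compressed to 2.5 dB over, so 12.5 dB of GR.
A applies 2 dB more gain reduction.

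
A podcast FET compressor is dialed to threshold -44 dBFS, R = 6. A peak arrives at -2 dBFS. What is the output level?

-37 dBFS

Overshoot: -2 − (-44) = 42 dB.
The 42 dB excess becomes 7 dB after 6:1 reduction.
Output = -44 + 7 = -37 dBFS.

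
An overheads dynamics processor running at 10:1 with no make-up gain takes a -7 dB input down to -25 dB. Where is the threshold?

-27 dB

Gain reduction = -7 − (-25) = 18 dB; output overshoot = GR / (R − 1) = 18 / 9 = 2 dB.
Threshold = output − output overshoot = -25 − 2 = -27 dB.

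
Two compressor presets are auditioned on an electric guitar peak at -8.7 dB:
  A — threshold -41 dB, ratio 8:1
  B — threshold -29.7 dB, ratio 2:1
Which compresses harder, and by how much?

A, by 17.7625 dB

A: 32.3 dB over, compressed to 4.0375 dB over, so 28.2625 dB of GR.
B: 21 dB over, compressed to 10.5 dB over, so 10.5 dB of GR.
A applies 17.7625 dB more gain reduction.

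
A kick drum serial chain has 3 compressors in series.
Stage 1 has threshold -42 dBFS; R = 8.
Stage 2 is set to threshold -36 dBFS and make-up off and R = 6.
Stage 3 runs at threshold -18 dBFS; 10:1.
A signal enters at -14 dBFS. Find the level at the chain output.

-38.5 dBFS

Stage 1: 28 dB above -42 dBFS, reduced 8:1 to 3.5 dB above → -38.5 dBFS.
Stage 2: below threshold (-38.5 ≤ -36); passes unchanged; output -38.5 dBFS.
Stage 3: -38.5 dBFS ≤ -18 dBFS, so stage 3 doesn't engage; output -38.5 dBFS.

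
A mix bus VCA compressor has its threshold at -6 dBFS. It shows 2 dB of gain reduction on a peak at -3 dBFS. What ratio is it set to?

Input overshoot = -3 − (-6) = 3 dB.
Output overshoot = 3 − 2 = 1 dB.
Ratio = input overshoot / output overshoot = 3 / 1 = 3.

3:1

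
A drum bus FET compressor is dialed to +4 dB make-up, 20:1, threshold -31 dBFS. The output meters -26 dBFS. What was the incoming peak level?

Remove make-up: -26 − 4 = -30 dBFS.
The compressed level sits -30 − (-31) = 1 dB over threshold.
Input overshoot = R × output overshoot = 20 dB → input = -31 + 20 = -11 dBFS.

-11 dBFS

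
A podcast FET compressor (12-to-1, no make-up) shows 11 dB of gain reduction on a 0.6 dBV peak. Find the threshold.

Input is 12 dB above T (since output overshoot × R = input overshoot: (-10.4 − T)·12 = 0.6 − T gives T = -11.4 dBV).
Check: -11.4 + (0.6 − (-11.4))/12 = -11.4 + 1 = -10.4 dBV. ✓

-11.4 dBV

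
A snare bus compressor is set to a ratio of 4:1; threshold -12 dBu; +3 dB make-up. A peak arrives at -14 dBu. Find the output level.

-11 dBu

-14 dBu is 2 dB below the -12 dBu threshold, so no gain reduction is applied.
Make-up gain adds 3 dB: -14 + 3 = -11 dBu.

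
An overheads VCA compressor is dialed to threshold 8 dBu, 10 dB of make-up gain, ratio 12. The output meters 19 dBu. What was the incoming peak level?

Stripping the +10 dB make-up gives 9 dBu at the gain stage.
That's 1 dB above the 8 dBu threshold.
Input overshoot = R × output overshoot = 12 dB → input = 8 + 12 = 20 dBu.

20 dBu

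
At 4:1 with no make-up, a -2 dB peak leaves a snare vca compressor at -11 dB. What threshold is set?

-14 dB

Input is 12 dB above T (since output overshoot × R = input overshoot: (-11 − T)·4 = -2 − T gives T = -14 dB).
Check: -14 + (-2 − (-14))/4 = -14 + 3 = -11 dB. ✓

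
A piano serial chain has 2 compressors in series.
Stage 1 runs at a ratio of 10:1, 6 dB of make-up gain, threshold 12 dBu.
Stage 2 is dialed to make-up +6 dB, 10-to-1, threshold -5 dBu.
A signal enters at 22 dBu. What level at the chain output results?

Stage 1: overshoot 10 dB → 10/10 = 1 dB → 13 dBu; +6 dB make-up → 19 dBu.
Stage 2: 19 dBu is 24 dB over -5 dBu; at 10:1 that becomes 2.4 dB over, giving -2.6 dBu; +6 dB make-up → 3.4 dBu.

3.4 dBu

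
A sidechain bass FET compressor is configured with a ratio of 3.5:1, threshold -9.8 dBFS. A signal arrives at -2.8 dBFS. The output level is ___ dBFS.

-7.8 dBFS

-2.8 dBFS sits 7 dB over threshold.
3.5:1 compression reduces that to 7/3.5 = 2 dB over.
That puts the output at -7.8 dBFS.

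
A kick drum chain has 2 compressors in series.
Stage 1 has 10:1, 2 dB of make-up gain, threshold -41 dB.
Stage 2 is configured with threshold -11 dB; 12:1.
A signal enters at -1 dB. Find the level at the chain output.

Stage 1: -1 dB is 40 dB over -41 dB; at 10:1 that becomes 4 dB over, giving -37 dB; +2 dB make-up → -35 dB.
Stage 2: -35 dB ≤ -11 dB, so stage 2 doesn't engage; output -35 dB.

-35 dB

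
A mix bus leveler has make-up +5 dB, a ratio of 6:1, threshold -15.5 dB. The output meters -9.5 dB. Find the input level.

Before make-up, the level was -9.5 − 5 = -14.5 dB.
That's 1 dB above the -15.5 dB threshold.
Undo the ratio: input overshoot = 1 × 6 = 6 dB, giving input = -9.5 dB.

-9.5 dB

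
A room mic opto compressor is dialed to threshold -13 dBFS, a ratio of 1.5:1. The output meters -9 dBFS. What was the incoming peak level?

-7 dBFS

That's 4 dB above the -13 dBFS threshold.
Undo the ratio: input overshoot = 4 × 1.5 = 6 dB, giving input = -7 dBFS.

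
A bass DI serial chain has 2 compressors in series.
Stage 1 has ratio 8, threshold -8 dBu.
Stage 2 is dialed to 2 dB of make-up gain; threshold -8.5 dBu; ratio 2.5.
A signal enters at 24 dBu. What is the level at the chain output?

Stage 1: 32 dB above -8 dBu, reduced 8:1 to 4 dB above → -4 dBu.
Stage 2: overshoot 4.5 dB → 4.5/2.5 = 1.8 dB → -6.7 dBu; +2 dB make-up → -4.7 dBu.

-4.7 dBu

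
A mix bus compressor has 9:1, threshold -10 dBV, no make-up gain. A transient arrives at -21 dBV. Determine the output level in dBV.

-21 dBV is 11 dB below the -10 dBV threshold, so no gain reduction is applied.
Output = input = -21 dBV.

-21 dBV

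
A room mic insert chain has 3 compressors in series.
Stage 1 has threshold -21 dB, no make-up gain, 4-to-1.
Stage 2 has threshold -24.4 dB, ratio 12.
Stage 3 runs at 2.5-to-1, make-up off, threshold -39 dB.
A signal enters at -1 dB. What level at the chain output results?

-32.88 dB

Stage 1: -1 dB is 20 dB over -21 dB; at 4:1 that becomes 5 dB over, giving -16 dB.
Stage 2: -16 dB is 8.4 dB over -24.4 dB; at 12:1 that becomes 0.7 dB over, giving -23.7 dB.
Stage 3: overshoot 15.3 dB → 15.3/2.5 = 6.12 dB → -32.88 dB.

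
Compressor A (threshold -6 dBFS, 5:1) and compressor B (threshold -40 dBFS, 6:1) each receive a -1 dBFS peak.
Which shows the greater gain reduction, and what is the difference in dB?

B, by 28.5 dB

A: GR = 5 − 5/5 = 4 dB.
B: GR = 39 − 39/6 = 32.5 dB.
B applies 28.5 dB more gain reduction.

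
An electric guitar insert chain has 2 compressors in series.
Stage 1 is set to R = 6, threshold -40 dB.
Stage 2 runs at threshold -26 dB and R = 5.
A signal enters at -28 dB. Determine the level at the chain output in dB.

-38 dB

Stage 1: overshoot 12 dB → 12/6 = 2 dB → -38 dB.
Stage 2: -38 dB is at or below the -26 dB threshold — no compression; output -38 dB.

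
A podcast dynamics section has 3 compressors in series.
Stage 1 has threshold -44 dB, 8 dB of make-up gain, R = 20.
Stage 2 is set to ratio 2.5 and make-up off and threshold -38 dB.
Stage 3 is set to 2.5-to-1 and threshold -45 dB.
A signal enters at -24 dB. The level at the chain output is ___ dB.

Stage 1: overshoot 20 dB → 20/20 = 1 dB → -43 dB; +8 dB make-up → -35 dB.
Stage 2: -35 dB is 3 dB over -38 dB; at 2.5:1 that becomes 1.2 dB over, giving -36.8 dB.
Stage 3: -36.8 dB is 8.2 dB over -45 dB; at 2.5:1 that becomes 3.28 dB over, giving -41.72 dB.

-41.72 dB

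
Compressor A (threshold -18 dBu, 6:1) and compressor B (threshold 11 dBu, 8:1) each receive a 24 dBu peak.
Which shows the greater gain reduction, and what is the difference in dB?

A, by 23.625 dB

A: 42 dB over, compressed to 7 dB over, so 35 dB of GR.
B: 13 dB over, compressed to 1.625 dB over, so 11.375 dB of GR.
Difference: 23.625 dB in favour of A.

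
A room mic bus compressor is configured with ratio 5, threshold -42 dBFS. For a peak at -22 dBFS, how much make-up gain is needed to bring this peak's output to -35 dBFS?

3 dB

Without make-up, output = threshold + overshoot/5 = -42 + 4 = -38 dBFS.
Gap to target: 3 dB.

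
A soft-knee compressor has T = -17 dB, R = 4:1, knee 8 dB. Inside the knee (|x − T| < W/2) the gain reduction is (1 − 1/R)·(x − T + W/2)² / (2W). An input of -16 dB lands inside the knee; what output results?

-17.171875 dB

x − T + W/2 = -16 − (-17) + 4 = 5.
GR = (1 − 1/4) × 5² / 16 = 0.75 × 25 / 16 = 1.171875 dB.
Output = -16 − 1.171875 = -17.171875 dB.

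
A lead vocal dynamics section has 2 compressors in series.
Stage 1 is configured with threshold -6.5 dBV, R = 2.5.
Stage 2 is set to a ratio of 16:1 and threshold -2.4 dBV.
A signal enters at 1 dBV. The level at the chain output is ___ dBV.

-3.5 dBV

Stage 1: 1 dBV is 7.5 dB over -6.5 dBV; at 2.5:1 that becomes 3 dB over, giving -3.5 dBV.
Stage 2: -3.5 dBV ≤ -2.4 dBV, so stage 2 doesn't engage; output -3.5 dBV.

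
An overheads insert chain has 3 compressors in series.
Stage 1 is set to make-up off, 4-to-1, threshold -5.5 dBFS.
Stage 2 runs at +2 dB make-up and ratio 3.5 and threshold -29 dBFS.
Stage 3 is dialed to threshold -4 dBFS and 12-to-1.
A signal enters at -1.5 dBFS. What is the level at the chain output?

Stage 1: 4 dB above -5.5 dBFS, reduced 4:1 to 1 dB above → -4.5 dBFS.
Stage 2: -4.5 dBFS is 24.5 dB over -29 dBFS; at 3.5:1 that becomes 7 dB over, giving -22 dBFS; +2 dB make-up → -20 dBFS.
Stage 3: -20 dBFS ≤ -4 dBFS, so stage 3 doesn't engage; output -20 dBFS.

-20 dBFS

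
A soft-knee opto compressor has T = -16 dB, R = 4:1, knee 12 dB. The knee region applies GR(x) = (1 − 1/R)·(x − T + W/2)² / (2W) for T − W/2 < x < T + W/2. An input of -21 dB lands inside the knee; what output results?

x − T + W/2 = -21 − (-16) + 6 = 1.
GR = (1 − 1/4) × 1² / 24 = 0.75 × 1 / 24 = 0.03125 dB.
Output = -21 − 0.03125 = -21.03125 dB.

-21.03125 dB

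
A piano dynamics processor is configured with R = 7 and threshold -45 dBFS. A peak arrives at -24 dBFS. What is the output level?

-42 dBFS

Overshoot: -24 − (-45) = 21 dB.
7:1 compression reduces that to 21/7 = 3 dB over.
That puts the output at -42 dBFS.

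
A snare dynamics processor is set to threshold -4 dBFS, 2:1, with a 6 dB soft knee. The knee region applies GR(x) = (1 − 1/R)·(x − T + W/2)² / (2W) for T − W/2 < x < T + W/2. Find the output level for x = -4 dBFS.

x − T + W/2 = -4 − (-4) + 3 = 3.
GR = (1 − 1/2) × 3² / 12 = 0.5 × 9 / 12 = 0.375 dB.
Output = -4 − 0.375 = -4.375 dBFS.

-4.375 dBFS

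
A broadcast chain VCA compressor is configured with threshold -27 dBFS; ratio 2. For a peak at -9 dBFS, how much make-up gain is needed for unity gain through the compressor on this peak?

Without make-up, output = threshold + overshoot/2 = -27 + 9 = -18 dBFS.
Gap to target: 9 dB.

9 dB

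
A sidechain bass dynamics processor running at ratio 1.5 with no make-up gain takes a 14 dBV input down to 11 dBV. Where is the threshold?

Let T be the threshold. Output overshoot = (input overshoot)/R, so 11 − T = (14 − T)/1.5.
1.5·(11 − T) = 14 − T → 0.5·T = 16.5 − 14 = 2.5.
T = 2.5/0.5 = 5 dBV.

5 dBV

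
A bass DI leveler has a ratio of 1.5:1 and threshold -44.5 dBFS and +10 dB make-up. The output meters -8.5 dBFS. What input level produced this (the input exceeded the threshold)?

-5.5 dBFS

Stripping the +10 dB make-up gives -18.5 dBFS at the gain stage.
That's 26 dB above the -44.5 dBFS threshold.
Before 1.5:1 compression the overshoot was 26 × 1.5 = 39 dB, so input = -44.5 + 39 = -5.5 dBFS.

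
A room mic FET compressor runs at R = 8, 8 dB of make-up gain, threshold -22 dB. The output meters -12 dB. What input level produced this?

-6 dB

Stripping the +8 dB make-up gives -20 dB at the gain stage.
The compressed level sits -20 − (-22) = 2 dB over threshold.
Before 8:1 compression the overshoot was 2 × 8 = 16 dB, so input = -22 + 16 = -6 dB.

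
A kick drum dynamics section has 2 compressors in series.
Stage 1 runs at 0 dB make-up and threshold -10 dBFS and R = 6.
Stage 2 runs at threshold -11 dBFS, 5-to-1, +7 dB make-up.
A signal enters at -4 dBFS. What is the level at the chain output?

Stage 1: overshoot 6 dB → 6/6 = 1 dB → -9 dBFS.
Stage 2: overshoot 2 dB → 2/5 = 0.4 dB → -10.6 dBFS; +7 dB make-up → -3.6 dBFS.

-3.6 dBFS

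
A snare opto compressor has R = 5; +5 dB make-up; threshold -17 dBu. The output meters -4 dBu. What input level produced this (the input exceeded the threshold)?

23 dBu

Stripping the +5 dB make-up gives -9 dBu at the gain stage.
The compressed level sits -9 − (-17) = 8 dB over threshold.
Before 5:1 compression the overshoot was 8 × 5 = 40 dB, so input = -17 + 40 = 23 dBu.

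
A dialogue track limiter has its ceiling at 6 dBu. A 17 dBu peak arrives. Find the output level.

6 dBu

At ∞:1, everything above 6 dBu is held at the ceiling.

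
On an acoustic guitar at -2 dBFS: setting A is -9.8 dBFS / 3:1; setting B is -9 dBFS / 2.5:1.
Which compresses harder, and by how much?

A, by 1 dB

A: 7.8 dB over, compressed to 2.6 dB over, so 5.2 dB of GR.
B: 7 dB over, compressed to 2.8 dB over, so 4.2 dB of GR.
Difference: 1 dB in favour of A.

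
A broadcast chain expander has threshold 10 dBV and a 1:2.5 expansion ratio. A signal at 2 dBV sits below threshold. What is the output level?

Below threshold, a 1:2.5 expander applies gain = (2.5−1)×(T − x) of attenuation.
(2.5−1) × 8 = 12 dB, so output = 2 − 12 = -10 dBV.

-10 dBV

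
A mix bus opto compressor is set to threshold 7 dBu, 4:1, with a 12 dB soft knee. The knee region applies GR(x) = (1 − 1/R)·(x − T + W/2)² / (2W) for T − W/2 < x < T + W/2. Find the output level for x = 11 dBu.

x − T + W/2 = 11 − 7 + 6 = 10.
GR = (1 − 1/4) × 10² / 24 = 0.75 × 100 / 24 = 3.125 dB.
Output = 11 − 3.125 = 7.875 dBu.

7.875 dBu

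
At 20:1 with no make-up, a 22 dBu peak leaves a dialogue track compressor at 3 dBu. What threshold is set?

2 dBu

Let T be the threshold. Output overshoot = (input overshoot)/R, so 3 − T = (22 − T)/20.
20·(3 − T) = 22 − T → 19·T = 60 − 22 = 38.
T = 38/19 = 2 dBu.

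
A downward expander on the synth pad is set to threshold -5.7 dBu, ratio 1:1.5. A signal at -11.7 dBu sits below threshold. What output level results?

Undershoot = (-5.7) − (-11.7) = 6 dB.
At 1:1.5, that expands to 9 dB under threshold.
Output = -5.7 − 9 = -14.7 dBu.

-14.7 dBu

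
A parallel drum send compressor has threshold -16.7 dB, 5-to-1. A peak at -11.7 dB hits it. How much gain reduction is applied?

4 dB

The signal is 5 dB above threshold.
A 5:1 ratio leaves 1 dB of that excess.
GR = overshoot in − overshoot out = 5 − 1 = 4 dB.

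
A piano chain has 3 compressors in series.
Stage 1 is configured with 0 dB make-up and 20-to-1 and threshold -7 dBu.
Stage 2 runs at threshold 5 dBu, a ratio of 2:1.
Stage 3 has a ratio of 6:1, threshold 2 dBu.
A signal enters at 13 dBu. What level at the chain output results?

-6 dBu

Stage 1: 20 dB above -7 dBu, reduced 20:1 to 1 dB above → -6 dBu.
Stage 2: below threshold (-6 ≤ 5); passes unchanged; output -6 dBu.
Stage 3: below threshold (-6 ≤ 2); passes unchanged; output -6 dBu.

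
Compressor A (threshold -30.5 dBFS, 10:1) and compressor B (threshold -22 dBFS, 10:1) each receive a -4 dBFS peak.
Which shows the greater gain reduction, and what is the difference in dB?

A, by 7.65 dB

A: overshoot 26.5 dB → output overshoot 2.65 dB → GR 23.85 dB.
B: overshoot 18 dB → output overshoot 1.8 dB → GR 16.2 dB.
A applies 7.65 dB more gain reduction.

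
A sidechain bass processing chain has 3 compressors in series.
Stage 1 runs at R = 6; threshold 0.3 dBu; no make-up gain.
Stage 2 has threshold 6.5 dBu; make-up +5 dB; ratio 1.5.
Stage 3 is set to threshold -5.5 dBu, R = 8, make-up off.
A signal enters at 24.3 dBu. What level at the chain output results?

Stage 1: overshoot 24 dB → 24/6 = 4 dB → 4.3 dBu.
Stage 2: 4.3 dBu ≤ 6.5 dBu, so stage 2 doesn't engage; make-up brings it to 9.3 dBu.
Stage 3: 14.8 dB above -5.5 dBu, reduced 8:1 to 1.85 dB above → -3.65 dBu.

-3.65 dBu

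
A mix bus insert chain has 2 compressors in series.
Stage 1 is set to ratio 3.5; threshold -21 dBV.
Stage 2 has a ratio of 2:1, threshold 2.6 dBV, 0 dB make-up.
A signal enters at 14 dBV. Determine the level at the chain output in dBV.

Stage 1: overshoot 35 dB → 35/3.5 = 10 dB → -11 dBV.
Stage 2: below threshold (-11 ≤ 2.6); passes unchanged; output -11 dBV.

-11 dBV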